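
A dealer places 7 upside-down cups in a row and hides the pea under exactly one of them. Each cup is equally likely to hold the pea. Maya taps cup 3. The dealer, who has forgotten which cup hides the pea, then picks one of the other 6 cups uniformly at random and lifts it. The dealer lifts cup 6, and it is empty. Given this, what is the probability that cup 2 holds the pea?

1/6

Because the dealer chose which cup to lift without knowing where the pea is, the choice is independent of the prize location. Learning that cup 6 does not hold the pea simply rules out that one location and leaves the remaining 6 cups still equally likely by symmetry.
So P(the pea under cup 2) = 1/6.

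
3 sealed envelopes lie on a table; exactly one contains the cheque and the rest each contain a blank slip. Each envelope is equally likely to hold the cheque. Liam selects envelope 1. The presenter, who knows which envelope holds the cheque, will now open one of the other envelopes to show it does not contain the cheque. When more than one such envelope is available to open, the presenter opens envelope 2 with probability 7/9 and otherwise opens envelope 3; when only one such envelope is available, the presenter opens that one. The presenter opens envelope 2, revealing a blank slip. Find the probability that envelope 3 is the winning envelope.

Apply Bayes' rule, conditioning on where the cheque actually is.
If it is in envelope 1 (prior 1/3): envelope 2 is available, opened with probability 7/9; weight (1/3)·(7/9) = 7/27.
If it is in envelope 2 (prior 1/3): the presenter opened envelope 2, so this case is ruled out; weight (1/3)·0 = 0.
If it is in envelope 3 (prior 1/3): only envelope 2 is available, probability 1; weight (1/3)·1 = 1/3.
The weights sum to 16/27.
So P(the cheque in envelope 3 | the presenter opened envelope 2) = (1/3) / (16/27) = 9/16.

9/16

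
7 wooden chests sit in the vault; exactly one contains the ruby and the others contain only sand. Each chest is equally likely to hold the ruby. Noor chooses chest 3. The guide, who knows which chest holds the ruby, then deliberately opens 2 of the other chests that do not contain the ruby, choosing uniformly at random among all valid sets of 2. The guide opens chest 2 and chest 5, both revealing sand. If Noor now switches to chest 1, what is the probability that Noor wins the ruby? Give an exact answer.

Condition on the true location of the ruby.
If it is in any of chests 1, 4, 6, and 7 (prior 1/7 each): the guide has 10 equally likely choices, so probability 1/10; weight (1/7)·(1/10) = 1/70 each.
If it is in either of chests 2 and 5 (prior 1/7 each): that chest was opened and seen not to hold the prize — ruled out; weight (1/7)·0 = 0 each.
If it is in chest 3 (prior 1/7): the guide has 15 equally likely choices, so probability 1/15; weight (1/7)·(1/15) = 1/105.
The weights sum to 1/15.
So P(the ruby in chest 1 | the guide opened chest 2 and chest 5) = (1/70) / (1/15) = 3/14.

3/14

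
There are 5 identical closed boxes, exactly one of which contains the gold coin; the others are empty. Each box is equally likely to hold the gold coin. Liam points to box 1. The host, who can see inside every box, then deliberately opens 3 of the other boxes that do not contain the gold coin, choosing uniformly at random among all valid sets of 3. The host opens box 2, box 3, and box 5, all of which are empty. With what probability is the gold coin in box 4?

4/5

Consider each possible location of the gold coin in turn.
If it is in box 1 (prior 1/5): the host has 4 equally likely choices, so probability 1/4; weight (1/5)·(1/4) = 1/20.
If it is in any of boxes 2, 3, and 5 (prior 1/5 each): that box was opened and seen not to hold the prize — ruled out; weight (1/5)·0 = 0 each.
If it is in box 4 (prior 1/5): the host has no choice, probability 1; weight (1/5)·1 = 1/5.
The weights sum to 1/4.
So P(the gold coin in box 4 | the host opened box 2, box 3, and box 5) = (1/5) / (1/4) = 4/5.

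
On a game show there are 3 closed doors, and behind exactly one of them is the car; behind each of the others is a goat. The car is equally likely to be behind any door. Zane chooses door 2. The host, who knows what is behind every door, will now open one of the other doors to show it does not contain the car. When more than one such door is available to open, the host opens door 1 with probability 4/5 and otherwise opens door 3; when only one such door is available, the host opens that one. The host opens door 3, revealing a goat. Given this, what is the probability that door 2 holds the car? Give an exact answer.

1/6

Consider each possible location of the car in turn.
If it is behind door 1 (prior 1/3): only door 3 is available, probability 1; weight (1/3)·1 = 1/3.
If it is behind door 2 (prior 1/3): door 1 is available but not opened, probability 1/5; weight (1/3)·(1/5) = 1/15.
If it is behind door 3 (prior 1/3): the host opened door 3, so this case is ruled out; weight (1/3)·0 = 0.
The weights sum to 2/5.
So P(the car behind door 2 | the host opened door 3) = (1/15) / (2/5) = 1/6.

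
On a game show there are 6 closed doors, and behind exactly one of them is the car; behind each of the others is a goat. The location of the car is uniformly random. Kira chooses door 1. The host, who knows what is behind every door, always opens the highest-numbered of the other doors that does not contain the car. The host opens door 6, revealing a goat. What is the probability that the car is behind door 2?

1/5

Condition on the true location of the car.
If it is behind any of doors 1, 2, 3, 4, and 5 (prior 1/6 each): door 6 is the highest-numbered option available, probability 1; weight (1/6)·1 = 1/6 each.
If it is behind door 6 (prior 1/6): the host opened door 6, so this case is ruled out; weight (1/6)·0 = 0.
The weights sum to 5/6.
So P(the car behind door 2 | the host opened door 6) = (1/6) / (5/6) = 1/5.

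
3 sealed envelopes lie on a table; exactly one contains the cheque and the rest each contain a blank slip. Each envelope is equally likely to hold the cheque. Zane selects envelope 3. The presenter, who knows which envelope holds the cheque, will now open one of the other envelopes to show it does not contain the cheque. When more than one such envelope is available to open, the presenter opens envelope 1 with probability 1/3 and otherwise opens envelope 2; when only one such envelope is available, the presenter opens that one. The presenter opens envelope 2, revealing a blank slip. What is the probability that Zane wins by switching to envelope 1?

3/5

Apply Bayes' rule, conditioning on where the cheque actually is.
If it is in envelope 1 (prior 1/3): only envelope 2 is available, probability 1; weight (1/3)·1 = 1/3.
If it is in envelope 2 (prior 1/3): the presenter opened envelope 2, so this case is ruled out; weight (1/3)·0 = 0.
If it is in envelope 3 (prior 1/3): envelope 1 is available but not opened, probability 2/3; weight (1/3)·(2/3) = 2/9.
The weights sum to 5/9.
So P(the cheque in envelope 1 | the presenter opened envelope 2) = (1/3) / (5/9) = 3/5.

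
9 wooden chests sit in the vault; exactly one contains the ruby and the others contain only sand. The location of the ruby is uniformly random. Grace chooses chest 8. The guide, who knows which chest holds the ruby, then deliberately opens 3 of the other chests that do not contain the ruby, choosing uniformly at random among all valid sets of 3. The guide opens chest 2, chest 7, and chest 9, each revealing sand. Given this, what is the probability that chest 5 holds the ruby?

8/45

Condition on the true location of the ruby.
If it is in any of chests 1, 3, 4, 5, and 6 (prior 1/9 each): the guide has 35 equally likely choices, so probability 1/35; weight (1/9)·(1/35) = 1/315 each.
If it is in any of chests 2, 7, and 9 (prior 1/9 each): that chest was opened and seen not to hold the prize — ruled out; weight (1/9)·0 = 0 each.
If it is in chest 8 (prior 1/9): the guide has 56 equally likely choices, so probability 1/56; weight (1/9)·(1/56) = 1/504.
The weights sum to 1/56.
So P(the ruby in chest 5 | the guide opened chest 2, chest 7, and chest 9) = (1/315) / (1/56) = 8/45.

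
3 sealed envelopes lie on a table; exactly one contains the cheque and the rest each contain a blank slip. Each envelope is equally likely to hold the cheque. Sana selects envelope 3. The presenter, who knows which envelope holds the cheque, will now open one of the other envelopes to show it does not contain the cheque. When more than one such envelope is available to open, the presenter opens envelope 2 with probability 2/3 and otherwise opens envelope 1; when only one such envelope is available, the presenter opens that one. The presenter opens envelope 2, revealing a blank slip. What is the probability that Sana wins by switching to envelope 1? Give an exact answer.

Consider each possible location of the cheque in turn.
If it is in envelope 1 (prior 1/3): only envelope 2 is available, probability 1; weight (1/3)·1 = 1/3.
If it is in envelope 2 (prior 1/3): the presenter opened envelope 2, so this case is ruled out; weight (1/3)·0 = 0.
If it is in envelope 3 (prior 1/3): envelope 2 is available, opened with probability 2/3; weight (1/3)·(2/3) = 2/9.
The weights sum to 5/9.
So P(the cheque in envelope 1 | the presenter opened envelope 2) = (1/3) / (5/9) = 3/5.

3/5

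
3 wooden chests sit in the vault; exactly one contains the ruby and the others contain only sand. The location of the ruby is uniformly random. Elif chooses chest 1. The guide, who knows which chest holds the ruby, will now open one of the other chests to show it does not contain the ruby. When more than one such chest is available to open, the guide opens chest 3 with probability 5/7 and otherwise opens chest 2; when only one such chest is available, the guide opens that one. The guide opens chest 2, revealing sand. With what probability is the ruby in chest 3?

7/9

Consider each possible location of the ruby in turn.
If it is in chest 1 (prior 1/3): chest 3 is available but not opened, probability 2/7; weight (1/3)·(2/7) = 2/21.
If it is in chest 2 (prior 1/3): the guide opened chest 2, so this case is ruled out; weight (1/3)·0 = 0.
If it is in chest 3 (prior 1/3): only chest 2 is available, probability 1; weight (1/3)·1 = 1/3.
The weights sum to 3/7.
So P(the ruby in chest 3 | the guide opened chest 2) = (1/3) / (3/7) = 7/9.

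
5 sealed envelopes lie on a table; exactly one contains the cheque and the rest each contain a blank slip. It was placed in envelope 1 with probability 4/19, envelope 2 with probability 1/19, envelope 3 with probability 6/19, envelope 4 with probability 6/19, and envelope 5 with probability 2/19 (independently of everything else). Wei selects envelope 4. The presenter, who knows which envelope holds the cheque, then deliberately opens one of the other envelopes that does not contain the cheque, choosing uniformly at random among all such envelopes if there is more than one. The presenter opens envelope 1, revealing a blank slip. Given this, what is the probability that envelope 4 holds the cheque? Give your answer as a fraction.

Apply Bayes' rule, conditioning on where the cheque actually is.
If it is in envelope 1 (prior 4/19): the presenter opened envelope 1, so this case is ruled out; weight (4/19)·0 = 0.
If it is in envelope 2 (prior 1/19): the presenter has 3 equally likely choices, so probability 1/3; weight (1/19)·(1/3) = 1/57.
If it is in envelope 3 (prior 6/19): the presenter has 3 equally likely choices, so probability 1/3; weight (6/19)·(1/3) = 2/19.
If it is in envelope 4 (prior 6/19): the presenter has 4 equally likely choices, so probability 1/4; weight (6/19)·(1/4) = 3/38.
If it is in envelope 5 (prior 2/19): the presenter has 3 equally likely choices, so probability 1/3; weight (2/19)·(1/3) = 2/57.
The weights sum to 9/38.
So P(the cheque in envelope 4 | the presenter opened envelope 1) = (3/38) / (9/38) = 1/3.

1/3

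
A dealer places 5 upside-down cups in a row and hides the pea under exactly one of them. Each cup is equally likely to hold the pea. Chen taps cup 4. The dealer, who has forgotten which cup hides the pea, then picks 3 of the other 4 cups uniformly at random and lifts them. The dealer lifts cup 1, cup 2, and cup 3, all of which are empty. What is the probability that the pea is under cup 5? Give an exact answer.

Because the dealer chose which cups to lift without knowing where the pea is, the choice is independent of the prize location. Learning that none of the 3 opened cups holds the pea simply rules out those 3 locations and leaves the remaining 2 cups still equally likely by symmetry.
So P(the pea under cup 5) = 1/2.

1/2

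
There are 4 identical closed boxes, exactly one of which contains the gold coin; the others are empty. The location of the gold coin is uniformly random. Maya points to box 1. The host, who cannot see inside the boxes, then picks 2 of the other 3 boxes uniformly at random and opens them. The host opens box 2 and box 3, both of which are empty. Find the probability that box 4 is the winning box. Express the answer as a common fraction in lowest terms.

Condition on the true location of the gold coin.
If it is in either of boxes 1 and 4 (prior 1/4 each): the host picks exactly this set with probability 1/3 regardless, and none is the prize; weight (1/4)·(1/3) = 1/12 each.
If it is in either of boxes 2 and 3 (prior 1/4 each): that box was opened and seen not to hold the prize — ruled out; weight (1/4)·0 = 0 each.
The weights sum to 1/6.
So P(the gold coin in box 4 | the host opened box 2 and box 3) = (1/12) / (1/6) = 1/2.

1/2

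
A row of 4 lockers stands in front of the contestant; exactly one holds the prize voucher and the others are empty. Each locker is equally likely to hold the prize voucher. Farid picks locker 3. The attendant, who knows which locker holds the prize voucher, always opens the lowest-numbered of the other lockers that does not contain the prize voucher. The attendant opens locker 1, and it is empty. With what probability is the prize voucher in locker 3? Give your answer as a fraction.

1/3

Consider each possible location of the prize voucher in turn.
If it is in locker 1 (prior 1/4): the attendant opened locker 1, so this case is ruled out; weight (1/4)·0 = 0.
If it is in any of lockers 2, 3, and 4 (prior 1/4 each): locker 1 is the lowest-numbered option available, probability 1; weight (1/4)·1 = 1/4 each.
The weights sum to 3/4.
So P(the prize voucher in locker 3 | the attendant opened locker 1) = (1/4) / (3/4) = 1/3.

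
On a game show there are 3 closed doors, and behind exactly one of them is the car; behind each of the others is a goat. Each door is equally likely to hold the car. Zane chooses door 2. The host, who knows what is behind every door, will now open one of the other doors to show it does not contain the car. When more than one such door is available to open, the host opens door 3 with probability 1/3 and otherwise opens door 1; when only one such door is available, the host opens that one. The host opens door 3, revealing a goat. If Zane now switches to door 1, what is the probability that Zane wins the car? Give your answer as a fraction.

Apply Bayes' rule, conditioning on where the car actually is.
If it is behind door 1 (prior 1/3): only door 3 is available, probability 1; weight (1/3)·1 = 1/3.
If it is behind door 2 (prior 1/3): door 3 is available, opened with probability 1/3; weight (1/3)·(1/3) = 1/9.
If it is behind door 3 (prior 1/3): the host opened door 3, so this case is ruled out; weight (1/3)·0 = 0.
The weights sum to 4/9.
So P(the car behind door 1 | the host opened door 3) = (1/3) / (4/9) = 3/4.

3/4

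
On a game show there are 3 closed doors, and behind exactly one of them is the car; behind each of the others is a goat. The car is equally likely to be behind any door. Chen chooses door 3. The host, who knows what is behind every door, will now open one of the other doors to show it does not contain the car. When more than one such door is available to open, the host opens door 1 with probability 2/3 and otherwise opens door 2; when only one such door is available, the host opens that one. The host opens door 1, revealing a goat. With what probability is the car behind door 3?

Apply Bayes' rule, conditioning on where the car actually is.
If it is behind door 1 (prior 1/3): the host opened door 1, so this case is ruled out; weight (1/3)·0 = 0.
If it is behind door 2 (prior 1/3): only door 1 is available, probability 1; weight (1/3)·1 = 1/3.
If it is behind door 3 (prior 1/3): door 1 is available, opened with probability 2/3; weight (1/3)·(2/3) = 2/9.
The weights sum to 5/9.
So P(the car behind door 3 | the host opened door 1) = (2/9) / (5/9) = 2/5.

2/5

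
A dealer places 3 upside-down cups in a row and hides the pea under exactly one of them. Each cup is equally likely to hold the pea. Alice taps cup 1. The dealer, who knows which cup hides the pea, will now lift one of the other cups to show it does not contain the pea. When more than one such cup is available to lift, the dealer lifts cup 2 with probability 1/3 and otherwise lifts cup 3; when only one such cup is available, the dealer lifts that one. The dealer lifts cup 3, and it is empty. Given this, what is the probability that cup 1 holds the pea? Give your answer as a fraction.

Condition on the true location of the pea.
If it is under cup 1 (prior 1/3): cup 2 is available but not opened, probability 2/3; weight (1/3)·(2/3) = 2/9.
If it is under cup 2 (prior 1/3): only cup 3 is available, probability 1; weight (1/3)·1 = 1/3.
If it is under cup 3 (prior 1/3): the dealer opened cup 3, so this case is ruled out; weight (1/3)·0 = 0.
The weights sum to 5/9.
So P(the pea under cup 1 | the dealer opened cup 3) = (2/9) / (5/9) = 2/5.

2/5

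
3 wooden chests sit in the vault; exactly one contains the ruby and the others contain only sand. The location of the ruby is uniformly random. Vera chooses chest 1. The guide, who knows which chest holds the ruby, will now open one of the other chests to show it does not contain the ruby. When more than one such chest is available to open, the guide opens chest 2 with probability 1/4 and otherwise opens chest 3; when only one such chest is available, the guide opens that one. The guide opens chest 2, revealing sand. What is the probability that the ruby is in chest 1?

1/5

Consider each possible location of the ruby in turn.
If it is in chest 1 (prior 1/3): chest 2 is available, opened with probability 1/4; weight (1/3)·(1/4) = 1/12.
If it is in chest 2 (prior 1/3): the guide opened chest 2, so this case is ruled out; weight (1/3)·0 = 0.
If it is in chest 3 (prior 1/3): only chest 2 is available, probability 1; weight (1/3)·1 = 1/3.
The weights sum to 5/12.
So P(the ruby in chest 1 | the guide opened chest 2) = (1/12) / (5/12) = 1/5.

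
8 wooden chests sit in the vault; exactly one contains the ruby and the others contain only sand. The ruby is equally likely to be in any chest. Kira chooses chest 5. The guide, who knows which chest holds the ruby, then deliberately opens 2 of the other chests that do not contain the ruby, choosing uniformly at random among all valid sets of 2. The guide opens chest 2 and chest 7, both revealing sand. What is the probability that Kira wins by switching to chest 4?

7/40

Consider each possible location of the ruby in turn.
If it is in any of chests 1, 3, 4, 6, and 8 (prior 1/8 each): the guide has 15 equally likely choices, so probability 1/15; weight (1/8)·(1/15) = 1/120 each.
If it is in either of chests 2 and 7 (prior 1/8 each): that chest was opened and seen not to hold the prize — ruled out; weight (1/8)·0 = 0 each.
If it is in chest 5 (prior 1/8): the guide has 21 equally likely choices, so probability 1/21; weight (1/8)·(1/21) = 1/168.
The weights sum to 1/21.
So P(the ruby in chest 4 | the guide opened chest 2 and chest 7) = (1/120) / (1/21) = 7/40.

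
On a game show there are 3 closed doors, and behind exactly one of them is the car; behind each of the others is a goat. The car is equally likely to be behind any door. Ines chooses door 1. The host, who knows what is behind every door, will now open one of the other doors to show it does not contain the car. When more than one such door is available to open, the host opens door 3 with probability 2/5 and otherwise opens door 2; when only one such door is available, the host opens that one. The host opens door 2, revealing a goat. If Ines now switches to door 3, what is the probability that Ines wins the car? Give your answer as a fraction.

Apply Bayes' rule, conditioning on where the car actually is.
If it is behind door 1 (prior 1/3): door 3 is available but not opened, probability 3/5; weight (1/3)·(3/5) = 1/5.
If it is behind door 2 (prior 1/3): the host opened door 2, so this case is ruled out; weight (1/3)·0 = 0.
If it is behind door 3 (prior 1/3): only door 2 is available, probability 1; weight (1/3)·1 = 1/3.
The weights sum to 8/15.
So P(the car behind door 3 | the host opened door 2) = (1/3) / (8/15) = 5/8.

5/8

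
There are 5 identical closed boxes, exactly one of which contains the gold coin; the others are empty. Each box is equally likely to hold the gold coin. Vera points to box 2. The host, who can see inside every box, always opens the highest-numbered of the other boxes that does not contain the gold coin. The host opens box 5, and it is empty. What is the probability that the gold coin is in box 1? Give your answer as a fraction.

1/4

Consider each possible location of the gold coin in turn.
If it is in any of boxes 1, 2, 3, and 4 (prior 1/5 each): box 5 is the highest-numbered option available, probability 1; weight (1/5)·1 = 1/5 each.
If it is in box 5 (prior 1/5): the host opened box 5, so this case is ruled out; weight (1/5)·0 = 0.
The weights sum to 4/5.
So P(the gold coin in box 1 | the host opened box 5) = (1/5) / (4/5) = 1/4.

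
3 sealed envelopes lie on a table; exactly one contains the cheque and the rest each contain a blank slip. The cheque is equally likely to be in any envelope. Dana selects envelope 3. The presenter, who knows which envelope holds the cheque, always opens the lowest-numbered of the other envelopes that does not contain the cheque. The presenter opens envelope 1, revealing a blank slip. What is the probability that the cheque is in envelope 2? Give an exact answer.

1/2

Condition on the true location of the cheque.
If it is in envelope 1 (prior 1/3): the presenter opened envelope 1, so this case is ruled out; weight (1/3)·0 = 0.
If it is in either of envelopes 2 and 3 (prior 1/3 each): envelope 1 is the lowest-numbered option available, probability 1; weight (1/3)·1 = 1/3 each.
The weights sum to 2/3.
So P(the cheque in envelope 2 | the presenter opened envelope 1) = (1/3) / (2/3) = 1/2.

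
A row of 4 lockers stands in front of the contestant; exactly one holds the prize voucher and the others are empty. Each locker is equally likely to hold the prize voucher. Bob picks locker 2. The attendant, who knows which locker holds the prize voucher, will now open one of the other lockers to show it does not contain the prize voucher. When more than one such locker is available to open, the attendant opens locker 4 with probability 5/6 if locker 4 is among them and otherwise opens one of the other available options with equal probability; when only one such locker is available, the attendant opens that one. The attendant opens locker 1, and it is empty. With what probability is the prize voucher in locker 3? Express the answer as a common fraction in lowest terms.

Apply Bayes' rule, conditioning on where the prize voucher actually is.
If it is in locker 1 (prior 1/4): the attendant opened locker 1, so this case is ruled out; weight (1/4)·0 = 0.
If it is in locker 2 (prior 1/4): locker 4 is available but not opened; locker 1 gets probability (1 − 5/6)/2 = 1/12; weight (1/4)·(1/12) = 1/48.
If it is in locker 3 (prior 1/4): locker 4 is available but not opened, probability 1/6; weight (1/4)·(1/6) = 1/24.
If it is in locker 4 (prior 1/4): locker 4 holds the prize so is unavailable; the attendant chooses uniformly among the 2 others, probability 1/2; weight (1/4)·(1/2) = 1/8.
The weights sum to 3/16.
So P(the prize voucher in locker 3 | the attendant opened locker 1) = (1/24) / (3/16) = 2/9.

2/9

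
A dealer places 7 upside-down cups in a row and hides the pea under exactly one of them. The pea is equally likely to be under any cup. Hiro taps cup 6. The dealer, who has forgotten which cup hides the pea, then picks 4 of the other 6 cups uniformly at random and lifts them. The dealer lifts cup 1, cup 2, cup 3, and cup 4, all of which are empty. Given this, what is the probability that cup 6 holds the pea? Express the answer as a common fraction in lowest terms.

Consider each possible location of the pea in turn.
If it is under any of cups 1, 2, 3, and 4 (prior 1/7 each): that cup was opened and seen not to hold the prize — ruled out; weight (1/7)·0 = 0 each.
If it is under any of cups 5, 6, and 7 (prior 1/7 each): the dealer picks exactly this set with probability 1/15 regardless, and none is the prize; weight (1/7)·(1/15) = 1/105 each.
The weights sum to 1/35.
So P(the pea under cup 6 | the dealer opened cup 1, cup 2, cup 3, and cup 4) = (1/105) / (1/35) = 1/3.

1/3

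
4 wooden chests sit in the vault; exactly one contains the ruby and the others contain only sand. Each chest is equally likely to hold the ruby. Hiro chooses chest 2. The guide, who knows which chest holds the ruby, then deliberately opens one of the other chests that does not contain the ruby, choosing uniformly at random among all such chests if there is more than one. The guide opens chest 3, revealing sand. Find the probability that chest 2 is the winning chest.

1/4

Condition on the true location of the ruby.
If it is in either of chests 1 and 4 (prior 1/4 each): the guide has 2 equally likely choices, so probability 1/2; weight (1/4)·(1/2) = 1/8 each.
If it is in chest 2 (prior 1/4): the guide has 3 equally likely choices, so probability 1/3; weight (1/4)·(1/3) = 1/12.
If it is in chest 3 (prior 1/4): the guide opened chest 3, so this case is ruled out; weight (1/4)·0 = 0.
The weights sum to 1/3.
So P(the ruby in chest 2 | the guide opened chest 3) = (1/12) / (1/3) = 1/4.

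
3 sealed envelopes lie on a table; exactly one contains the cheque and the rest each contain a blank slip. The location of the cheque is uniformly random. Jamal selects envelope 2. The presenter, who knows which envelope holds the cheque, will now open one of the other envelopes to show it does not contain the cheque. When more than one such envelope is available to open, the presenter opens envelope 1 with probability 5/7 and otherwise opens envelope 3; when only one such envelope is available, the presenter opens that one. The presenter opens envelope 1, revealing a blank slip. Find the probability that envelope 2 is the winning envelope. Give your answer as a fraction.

5/12

Apply Bayes' rule, conditioning on where the cheque actually is.
If it is in envelope 1 (prior 1/3): the presenter opened envelope 1, so this case is ruled out; weight (1/3)·0 = 0.
If it is in envelope 2 (prior 1/3): envelope 1 is available, opened with probability 5/7; weight (1/3)·(5/7) = 5/21.
If it is in envelope 3 (prior 1/3): only envelope 1 is available, probability 1; weight (1/3)·1 = 1/3.
The weights sum to 4/7.
So P(the cheque in envelope 2 | the presenter opened envelope 1) = (5/21) / (4/7) = 5/12.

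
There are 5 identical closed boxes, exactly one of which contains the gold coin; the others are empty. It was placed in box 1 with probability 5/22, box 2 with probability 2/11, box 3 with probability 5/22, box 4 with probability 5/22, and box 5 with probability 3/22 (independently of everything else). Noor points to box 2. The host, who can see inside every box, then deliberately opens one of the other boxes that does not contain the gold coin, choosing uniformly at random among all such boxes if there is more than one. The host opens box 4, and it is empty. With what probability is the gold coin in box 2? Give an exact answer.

Consider each possible location of the gold coin in turn.
If it is in either of boxes 1 and 3 (prior 5/22 each): the host has 3 equally likely choices, so probability 1/3; weight (5/22)·(1/3) = 5/66 each.
If it is in box 2 (prior 2/11): the host has 4 equally likely choices, so probability 1/4; weight (2/11)·(1/4) = 1/22.
If it is in box 4 (prior 5/22): the host opened box 4, so this case is ruled out; weight (5/22)·0 = 0.
If it is in box 5 (prior 3/22): the host has 3 equally likely choices, so probability 1/3; weight (3/22)·(1/3) = 1/22.
The weights sum to 8/33.
So P(the gold coin in box 2 | the host opened box 4) = (1/22) / (8/33) = 3/16.

3/16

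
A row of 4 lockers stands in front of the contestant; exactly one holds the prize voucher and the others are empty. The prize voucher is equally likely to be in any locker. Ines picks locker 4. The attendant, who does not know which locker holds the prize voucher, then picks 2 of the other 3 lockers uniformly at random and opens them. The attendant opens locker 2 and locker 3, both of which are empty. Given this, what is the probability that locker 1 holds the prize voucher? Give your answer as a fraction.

1/2

Because the attendant chose which lockers to open without knowing where the prize voucher is, the choice is independent of the prize location. Learning that none of the 2 opened lockers holds the prize voucher simply rules out those 2 locations and leaves the remaining 2 lockers still equally likely by symmetry.
So P(the prize voucher in locker 1) = 1/2.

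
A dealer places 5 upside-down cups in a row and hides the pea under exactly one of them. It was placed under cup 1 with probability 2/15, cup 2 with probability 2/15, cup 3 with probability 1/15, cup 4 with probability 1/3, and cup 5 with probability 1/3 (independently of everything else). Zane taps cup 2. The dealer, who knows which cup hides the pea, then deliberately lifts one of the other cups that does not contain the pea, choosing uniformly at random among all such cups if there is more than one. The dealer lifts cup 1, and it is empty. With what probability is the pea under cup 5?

2/5

Consider each possible location of the pea in turn.
If it is under cup 1 (prior 2/15): the dealer opened cup 1, so this case is ruled out; weight (2/15)·0 = 0.
If it is under cup 2 (prior 2/15): the dealer has 4 equally likely choices, so probability 1/4; weight (2/15)·(1/4) = 1/30.
If it is under cup 3 (prior 1/15): the dealer has 3 equally likely choices, so probability 1/3; weight (1/15)·(1/3) = 1/45.
If it is under either of cups 4 and 5 (prior 1/3 each): the dealer has 3 equally likely choices, so probability 1/3; weight (1/3)·(1/3) = 1/9 each.
The weights sum to 5/18.
So P(the pea under cup 5 | the dealer opened cup 1) = (1/9) / (5/18) = 2/5.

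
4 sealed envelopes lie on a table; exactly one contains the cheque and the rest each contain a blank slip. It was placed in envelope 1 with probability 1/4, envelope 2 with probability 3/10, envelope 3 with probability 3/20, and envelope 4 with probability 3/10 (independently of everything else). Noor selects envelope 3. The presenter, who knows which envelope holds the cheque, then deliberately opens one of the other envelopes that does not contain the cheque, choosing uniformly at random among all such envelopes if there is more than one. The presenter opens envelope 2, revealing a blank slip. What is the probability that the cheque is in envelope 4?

Condition on the true location of the cheque.
If it is in envelope 1 (prior 1/4): the presenter has 2 equally likely choices, so probability 1/2; weight (1/4)·(1/2) = 1/8.
If it is in envelope 2 (prior 3/10): the presenter opened envelope 2, so this case is ruled out; weight (3/10)·0 = 0.
If it is in envelope 3 (prior 3/20): the presenter has 3 equally likely choices, so probability 1/3; weight (3/20)·(1/3) = 1/20.
If it is in envelope 4 (prior 3/10): the presenter has 2 equally likely choices, so probability 1/2; weight (3/10)·(1/2) = 3/20.
The weights sum to 13/40.
So P(the cheque in envelope 4 | the presenter opened envelope 2) = (3/20) / (13/40) = 6/13.

6/13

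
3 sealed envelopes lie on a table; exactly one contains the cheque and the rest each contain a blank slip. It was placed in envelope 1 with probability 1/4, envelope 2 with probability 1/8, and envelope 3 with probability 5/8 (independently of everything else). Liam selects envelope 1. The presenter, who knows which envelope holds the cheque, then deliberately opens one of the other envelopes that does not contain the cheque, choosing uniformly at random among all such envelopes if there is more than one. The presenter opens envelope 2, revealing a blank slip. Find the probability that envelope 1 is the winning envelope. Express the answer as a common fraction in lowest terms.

1/6

Condition on the true location of the cheque.
If it is in envelope 1 (prior 1/4): the presenter has 2 equally likely choices, so probability 1/2; weight (1/4)·(1/2) = 1/8.
If it is in envelope 2 (prior 1/8): the presenter opened envelope 2, so this case is ruled out; weight (1/8)·0 = 0.
If it is in envelope 3 (prior 5/8): the presenter has no choice, probability 1; weight (5/8)·1 = 5/8.
The weights sum to 3/4.
So P(the cheque in envelope 1 | the presenter opened envelope 2) = (1/8) / (3/4) = 1/6.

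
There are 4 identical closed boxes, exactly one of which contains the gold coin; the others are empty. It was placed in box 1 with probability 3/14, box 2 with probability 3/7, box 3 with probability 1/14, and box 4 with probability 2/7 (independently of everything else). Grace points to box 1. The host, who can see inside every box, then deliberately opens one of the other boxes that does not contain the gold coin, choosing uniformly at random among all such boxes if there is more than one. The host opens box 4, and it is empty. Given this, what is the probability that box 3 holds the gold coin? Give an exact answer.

1/9

Consider each possible location of the gold coin in turn.
If it is in box 1 (prior 3/14): the host has 3 equally likely choices, so probability 1/3; weight (3/14)·(1/3) = 1/14.
If it is in box 2 (prior 3/7): the host has 2 equally likely choices, so probability 1/2; weight (3/7)·(1/2) = 3/14.
If it is in box 3 (prior 1/14): the host has 2 equally likely choices, so probability 1/2; weight (1/14)·(1/2) = 1/28.
If it is in box 4 (prior 2/7): the host opened box 4, so this case is ruled out; weight (2/7)·0 = 0.
The weights sum to 9/28.
So P(the gold coin in box 3 | the host opened box 4) = (1/28) / (9/28) = 1/9.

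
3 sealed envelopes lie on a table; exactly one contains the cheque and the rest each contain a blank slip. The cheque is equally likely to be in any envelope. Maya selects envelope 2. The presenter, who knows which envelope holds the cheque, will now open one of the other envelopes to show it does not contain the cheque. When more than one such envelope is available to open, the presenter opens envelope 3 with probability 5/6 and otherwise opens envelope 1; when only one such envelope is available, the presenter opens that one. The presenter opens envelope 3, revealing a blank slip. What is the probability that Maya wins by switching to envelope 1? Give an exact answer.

Condition on the true location of the cheque.
If it is in envelope 1 (prior 1/3): only envelope 3 is available, probability 1; weight (1/3)·1 = 1/3.
If it is in envelope 2 (prior 1/3): envelope 3 is available, opened with probability 5/6; weight (1/3)·(5/6) = 5/18.
If it is in envelope 3 (prior 1/3): the presenter opened envelope 3, so this case is ruled out; weight (1/3)·0 = 0.
The weights sum to 11/18.
So P(the cheque in envelope 1 | the presenter opened envelope 3) = (1/3) / (11/18) = 6/11.

6/11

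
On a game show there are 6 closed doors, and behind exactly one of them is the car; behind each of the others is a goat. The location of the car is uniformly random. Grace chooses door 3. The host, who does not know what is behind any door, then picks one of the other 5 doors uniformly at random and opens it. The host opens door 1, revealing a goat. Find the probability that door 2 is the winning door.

Consider each possible location of the car in turn.
If it is behind door 1 (prior 1/6): the host opened door 1, so this case is ruled out; weight (1/6)·0 = 0.
If it is behind any of doors 2, 3, 4, 5, and 6 (prior 1/6 each): the host picks door 1 with probability 1/5 regardless, and it is not the prize; weight (1/6)·(1/5) = 1/30 each.
The weights sum to 1/6.
So P(the car behind door 2 | the host opened door 1) = (1/30) / (1/6) = 1/5.

1/5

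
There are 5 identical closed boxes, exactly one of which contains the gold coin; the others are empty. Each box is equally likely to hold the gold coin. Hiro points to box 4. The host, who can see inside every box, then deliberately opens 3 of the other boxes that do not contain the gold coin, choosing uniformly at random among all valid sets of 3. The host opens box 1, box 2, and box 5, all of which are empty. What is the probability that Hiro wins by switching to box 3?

Condition on the true location of the gold coin.
If it is in any of boxes 1, 2, and 5 (prior 1/5 each): that box was opened and seen not to hold the prize — ruled out; weight (1/5)·0 = 0 each.
If it is in box 3 (prior 1/5): the host has no choice, probability 1; weight (1/5)·1 = 1/5.
If it is in box 4 (prior 1/5): the host has 4 equally likely choices, so probability 1/4; weight (1/5)·(1/4) = 1/20.
The weights sum to 1/4.
So P(the gold coin in box 3 | the host opened box 1, box 2, and box 5) = (1/5) / (1/4) = 4/5.

4/5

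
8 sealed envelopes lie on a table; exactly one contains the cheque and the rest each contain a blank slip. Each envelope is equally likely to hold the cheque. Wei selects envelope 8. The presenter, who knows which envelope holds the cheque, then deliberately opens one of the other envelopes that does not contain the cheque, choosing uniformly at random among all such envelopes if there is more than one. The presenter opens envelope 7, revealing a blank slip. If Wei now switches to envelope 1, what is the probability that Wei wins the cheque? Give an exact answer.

Condition on the true location of the cheque.
If it is in any of envelopes 1, 2, 3, 4, 5, and 6 (prior 1/8 each): the presenter has 6 equally likely choices, so probability 1/6; weight (1/8)·(1/6) = 1/48 each.
If it is in envelope 7 (prior 1/8): the presenter opened envelope 7, so this case is ruled out; weight (1/8)·0 = 0.
If it is in envelope 8 (prior 1/8): the presenter has 7 equally likely choices, so probability 1/7; weight (1/8)·(1/7) = 1/56.
The weights sum to 1/7.
So P(the cheque in envelope 1 | the presenter opened envelope 7) = (1/48) / (1/7) = 7/48.

7/48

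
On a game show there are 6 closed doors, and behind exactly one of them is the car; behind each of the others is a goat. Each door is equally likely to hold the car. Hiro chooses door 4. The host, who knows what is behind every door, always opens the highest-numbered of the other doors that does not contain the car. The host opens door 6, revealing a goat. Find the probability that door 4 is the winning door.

1/5

Apply Bayes' rule, conditioning on where the car actually is.
If it is behind any of doors 1, 2, 3, 4, and 5 (prior 1/6 each): door 6 is the highest-numbered option available, probability 1; weight (1/6)·1 = 1/6 each.
If it is behind door 6 (prior 1/6): the host opened door 6, so this case is ruled out; weight (1/6)·0 = 0.
The weights sum to 5/6.
So P(the car behind door 4 | the host opened door 6) = (1/6) / (5/6) = 1/5.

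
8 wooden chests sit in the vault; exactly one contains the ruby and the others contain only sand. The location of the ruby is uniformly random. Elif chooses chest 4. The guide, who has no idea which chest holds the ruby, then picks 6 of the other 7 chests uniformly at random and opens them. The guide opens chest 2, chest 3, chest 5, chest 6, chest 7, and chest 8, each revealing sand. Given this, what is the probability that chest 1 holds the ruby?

Condition on the true location of the ruby.
If it is in either of chests 1 and 4 (prior 1/8 each): the guide picks exactly this set with probability 1/7 regardless, and none is the prize; weight (1/8)·(1/7) = 1/56 each.
If it is in any of chests 2, 3, 5, 6, 7, and 8 (prior 1/8 each): that chest was opened and seen not to hold the prize — ruled out; weight (1/8)·0 = 0 each.
The weights sum to 1/28.
So P(the ruby in chest 1 | the guide opened chest 2, chest 3, chest 5, chest 6, chest 7, and chest 8) = (1/56) / (1/28) = 1/2.

1/2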